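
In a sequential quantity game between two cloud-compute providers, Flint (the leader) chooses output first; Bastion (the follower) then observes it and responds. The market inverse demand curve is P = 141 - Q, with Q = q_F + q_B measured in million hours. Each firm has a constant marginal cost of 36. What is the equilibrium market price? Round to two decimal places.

62.25

The follower Bastion best-responds to any q_F: π_B = (141 - Q)q_B - 36q_B.
∂π_B/∂q_B = 105 - q_F - 2q_B = 0 gives the reaction function q_B = (105 - q_F)/2.
The leader anticipates this reaction. Substituting into P = 141 - Q gives P = 177/2 - (1/2)q_F, so π_F = (177/2 - (1/2)q_F)q_F - 36q_F.
Leader FOC: 105/2 - q_F = 0, so q_F = 105/2.
Then q_B = (105 - 105/2)/2 = 105/4.
Total output Q = 315/4, so price P = 141 - 315/4 = 249/4.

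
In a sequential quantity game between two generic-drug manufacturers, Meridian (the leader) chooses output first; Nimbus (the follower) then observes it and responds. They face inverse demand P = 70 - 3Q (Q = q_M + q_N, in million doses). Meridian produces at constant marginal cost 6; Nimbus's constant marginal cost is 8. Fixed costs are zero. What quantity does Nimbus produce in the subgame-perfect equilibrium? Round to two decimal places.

4.83

Solve by backward induction. Given q_M, the follower Nimbus maximises π_N = (70 - 3q_M - 3q_N)q_N - 8q_N.
∂π_N/∂q_N = 62 - 3q_M - 6q_N = 0 gives the reaction function q_N = (62 - 3q_M)/6.
The leader anticipates this reaction. Substituting into P = 70 - 3Q gives P = 39 - (3/2)q_M, so π_M = (39 - (3/2)q_M)q_M - 6q_M.
Maximising: ∂π_M/∂q_M = 33 - 3q_M = 0, giving q_M = 11.
Then q_N = (62 - 3·11)/6 = 29/6.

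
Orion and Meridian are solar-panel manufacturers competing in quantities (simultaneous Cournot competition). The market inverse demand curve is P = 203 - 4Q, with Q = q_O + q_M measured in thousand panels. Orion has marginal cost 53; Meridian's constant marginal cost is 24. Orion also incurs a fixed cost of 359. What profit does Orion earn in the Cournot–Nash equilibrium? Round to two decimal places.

47.69

Orion's profit: π_O = (203 - 4Q)q_O - (53q_O). Setting ∂π_O/∂q_O = 0: 150 - 8q_O - 4(q_M) = 0.
Meridian's profit: π_M = (203 - 4Q)q_M - (24q_M). Setting ∂π_M/∂q_M = 0: 179 - 8q_M - 4(q_O) = 0.
Rearranging gives the reaction functions q_O = (150 - 4q_M)/8 and q_M = (179 - 4q_O)/8.
Substituting one into the other gives q_O = 121/12 and q_M = 52/3.
Price P = 203 - 4·(329/12) = 280/3.
Orion's profit: (280/3 - 53)·(121/12) - 359 = 1717/36.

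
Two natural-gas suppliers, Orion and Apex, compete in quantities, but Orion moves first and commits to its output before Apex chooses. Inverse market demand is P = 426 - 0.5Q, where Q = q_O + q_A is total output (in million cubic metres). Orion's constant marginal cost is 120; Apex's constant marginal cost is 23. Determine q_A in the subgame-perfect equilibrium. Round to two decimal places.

298.50

Solve by backward induction. Given q_O, the follower Apex maximises π_A = (426 - (1/2)q_O - (1/2)q_A)q_A - 23q_A.
∂π_A/∂q_A = 403 - (1/2)q_O - q_A = 0 gives the reaction function q_A = (403 - (1/2)q_O).
Orion substitutes q_A(q_O) into its own profit: π_O = q_O(426 - (1/2)q_O - (403 - (1/2)q_O)/2) - 120q_O = (449/2 - (1/4)q_O)q_O - 120q_O.
Leader FOC: 209/2 - (1/2)q_O = 0, so q_O = 209.
Then q_A = (403 - (1/2)·209) = 597/2.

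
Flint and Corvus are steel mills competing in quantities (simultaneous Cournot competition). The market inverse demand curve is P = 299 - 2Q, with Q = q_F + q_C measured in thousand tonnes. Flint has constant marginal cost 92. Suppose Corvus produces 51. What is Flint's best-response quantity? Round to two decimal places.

With the rival's output fixed at 51, Flint's profit is π_F = (299 - 2·51 - 2q_F)q_F - (92q_F) = (197 - 2q_F)q_F - (92q_F).
∂π_F/∂q_F = 105 - 4q_F = 0, so q_F = 105/4.

26.25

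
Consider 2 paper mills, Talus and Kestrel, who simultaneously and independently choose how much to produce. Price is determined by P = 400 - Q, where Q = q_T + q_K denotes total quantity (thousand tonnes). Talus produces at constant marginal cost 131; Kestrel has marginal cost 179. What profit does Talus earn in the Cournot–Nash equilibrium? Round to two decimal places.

11165.44

Talus's profit: π_T = (400 - Q)q_T - (131q_T). Setting ∂π_T/∂q_T = 0: 269 - 2q_T - (q_K) = 0.
Kestrel's profit: π_K = (400 - Q)q_K - (179q_K). Setting ∂π_K/∂q_K = 0: 221 - 2q_K - (q_T) = 0.
Rearranging gives the reaction functions q_T = (269 - q_K)/2 and q_K = (221 - q_T)/2.
Substituting one into the other gives q_T = 317/3 and q_K = 173/3.
Price P = 400 - 490/3 = 710/3.
Talus's profit: (710/3 - 131)·(317/3) = 11165.4444.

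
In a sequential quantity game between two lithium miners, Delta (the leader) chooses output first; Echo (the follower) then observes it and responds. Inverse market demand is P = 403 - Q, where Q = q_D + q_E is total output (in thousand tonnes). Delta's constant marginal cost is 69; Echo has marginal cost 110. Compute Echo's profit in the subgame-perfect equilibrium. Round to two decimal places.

The follower Echo best-responds to any q_D: π_E = (403 - Q)q_E - 110q_E.
Follower FOC: 293 - q_D - 2q_E = 0, so q_E(q_D) = (293 - q_D)/2.
Delta substitutes q_E(q_D) into its own profit: π_D = q_D(403 - q_D - (293 - q_D)/2) - 69q_D = (513/2 - (1/2)q_D)q_D - 69q_D.
Maximising: ∂π_D/∂q_D = 375/2 - q_D = 0, giving q_D = 375/2.
Then q_E = (293 - 375/2)/2 = 211/4.
Price P = 403 - 961/4 = 651/4.
Echo's profit: (651/4 - 110)·(211/4) = 2782.5625.

2782.56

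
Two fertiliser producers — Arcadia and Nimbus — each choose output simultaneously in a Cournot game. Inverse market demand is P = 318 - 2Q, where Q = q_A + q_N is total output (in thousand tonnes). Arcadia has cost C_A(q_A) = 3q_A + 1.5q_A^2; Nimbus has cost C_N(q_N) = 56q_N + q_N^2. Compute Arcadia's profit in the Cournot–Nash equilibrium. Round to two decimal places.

Arcadia's profit: π_A = (318 - 2Q)q_A - (3q_A + (3/2)q_A²). Setting ∂π_A/∂q_A = 0: 315 - 7q_A - 2(q_N) = 0.
Nimbus's first-order condition: 262 - 6q_N - 2(q_A) = 0.
Best responses: q_A = (315 - 2q_N)/7, q_N = (262 - 2q_A)/6.
Substituting one into the other gives q_A = 683/19 and q_N = 602/19.
Price P = 318 - 2·(1285/19) = 182.7368.
Arcadia's profit: 182.7368·(683/19) - 3·(683/19) - (3/2)(683/19)² = 4522.7465.

4522.75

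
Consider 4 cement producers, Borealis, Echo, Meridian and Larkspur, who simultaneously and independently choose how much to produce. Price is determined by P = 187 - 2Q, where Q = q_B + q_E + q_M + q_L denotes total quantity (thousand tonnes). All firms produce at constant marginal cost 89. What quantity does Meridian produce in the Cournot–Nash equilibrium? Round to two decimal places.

9.80

A representative firm's profit is π_i = q_i(187 - 2Q) - 89q_i.
Setting ∂π_i/∂q_i = 0 with rivals' quantities fixed: 98 - 4q_i - 2·Σ_{j≠i} q_j = 0.
With identical firms every q_j equals q_i, so Σ_{j≠i} q_j = 3q_i and 98 = 10q_i, giving q_i = 49/5.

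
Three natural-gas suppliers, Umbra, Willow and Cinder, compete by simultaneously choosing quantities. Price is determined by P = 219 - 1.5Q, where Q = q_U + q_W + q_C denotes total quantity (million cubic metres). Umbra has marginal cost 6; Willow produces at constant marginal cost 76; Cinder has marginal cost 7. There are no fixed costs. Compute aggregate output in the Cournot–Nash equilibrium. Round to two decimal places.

94.67

Umbra's profit: π_U = (219 - 1.5Q)q_U - (6q_U). Setting ∂π_U/∂q_U = 0: 213 - 3q_U - (3/2)(q_W + q_C) = 0.
Willow's first-order condition: 143 - 3q_W - (3/2)(q_U + q_C) = 0.
Cinder's profit: π_C = (219 - 1.5Q)q_C - (7q_C). Setting ∂π_C/∂q_C = 0: 212 - 3q_C - (3/2)(q_U + q_W) = 0.
Summing all 3 equations gives 568 − 6Q = 0, hence Q = 284/3.
Back-substituting: q_U = (213 − 142)/(3/2) = 142/3, q_W = (143 − 142)/(3/2) = 2/3, q_C = (212 − 142)/(3/2) = 140/3.
Total output Q = 142/3 + 2/3 + 140/3 = 284/3.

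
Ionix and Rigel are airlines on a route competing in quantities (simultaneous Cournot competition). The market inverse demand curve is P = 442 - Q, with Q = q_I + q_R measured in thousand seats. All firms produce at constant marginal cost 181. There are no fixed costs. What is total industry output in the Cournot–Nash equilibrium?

A representative firm's profit is π_i = q_i(442 - Q) - 181q_i.
Setting ∂π_i/∂q_i = 0 with rivals' quantities fixed: 261 - 2q_i - q_j = 0.
By symmetry each firm produces the same amount; substituting q_j = q_i yields q_i = 261/3 = 87.
Total output Q = 87 + 87 = 174.

174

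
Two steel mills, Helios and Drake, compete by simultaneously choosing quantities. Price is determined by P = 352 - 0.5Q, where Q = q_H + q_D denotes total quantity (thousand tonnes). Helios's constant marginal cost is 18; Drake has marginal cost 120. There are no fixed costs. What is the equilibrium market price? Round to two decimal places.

Helios's profit: π_H = (352 - 0.5Q)q_H - (18q_H). Setting ∂π_H/∂q_H = 0: 334 - q_H - (1/2)(q_D) = 0.
Drake's first-order condition: 232 - q_D - (1/2)(q_H) = 0.
Best responses: q_H = (334 - (1/2)q_D), q_D = (232 - (1/2)q_H).
Substituting one into the other gives q_H = 872/3 and q_D = 260/3.
Total output Q = 1132/3, so price P = 352 - (1/2)·(1132/3) = 490/3.

163.33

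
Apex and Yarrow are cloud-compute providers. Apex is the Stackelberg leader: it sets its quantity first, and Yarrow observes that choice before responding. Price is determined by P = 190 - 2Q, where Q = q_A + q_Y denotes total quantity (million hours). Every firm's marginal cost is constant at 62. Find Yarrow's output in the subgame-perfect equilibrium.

Solve by backward induction. Given q_A, the follower Yarrow maximises π_Y = (190 - 2q_A - 2q_Y)q_Y - 62q_Y.
∂π_Y/∂q_Y = 128 - 2q_A - 4q_Y = 0 gives the reaction function q_Y = (128 - 2q_A)/4.
Apex substitutes q_Y(q_A) into its own profit: π_A = q_A(190 - 2q_A - (128 - 2q_A)/2) - 62q_A = (126 - q_A)q_A - 62q_A.
The leader's first-order condition 64 - 2q_A = 0 yields q_A = 32.
Then q_Y = (128 - 2·32)/4 = 16.

16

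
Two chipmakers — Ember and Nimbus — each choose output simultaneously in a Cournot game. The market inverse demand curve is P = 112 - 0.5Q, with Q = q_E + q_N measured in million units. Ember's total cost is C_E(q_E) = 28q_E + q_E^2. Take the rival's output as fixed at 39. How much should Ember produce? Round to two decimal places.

21.50

With the rival's output fixed at 39, Ember's profit is π_E = (112 - (1/2)·39 - (1/2)q_E)q_E - (28q_E + q_E²) = (185/2 - (1/2)q_E)q_E - (28q_E + q_E²).
∂π_E/∂q_E = 129/2 - 3q_E = 0, so q_E = 43/2.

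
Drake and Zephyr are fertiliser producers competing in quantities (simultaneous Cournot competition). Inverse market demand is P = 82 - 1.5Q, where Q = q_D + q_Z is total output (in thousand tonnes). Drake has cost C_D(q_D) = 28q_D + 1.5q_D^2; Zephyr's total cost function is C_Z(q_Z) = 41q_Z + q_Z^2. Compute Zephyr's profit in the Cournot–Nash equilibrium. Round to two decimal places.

Drake's profit: π_D = (82 - 1.5Q)q_D - (28q_D + (3/2)q_D²). Setting ∂π_D/∂q_D = 0: 54 - 6q_D - (3/2)(q_Z) = 0.
Zephyr's first-order condition: 41 - 5q_Z - (3/2)(q_D) = 0.
Rearranging gives the reaction functions q_D = (54 - (3/2)q_Z)/6 and q_Z = (41 - (3/2)q_D)/5.
Substituting one into the other gives q_D = 278/37 and q_Z = 220/37.
Price P = 82 - (3/2)·(498/37) = 61.8108.
Zephyr's profit: 61.8108·(220/37) - 41·(220/37) - (220/37)² = 88.3857.

88.39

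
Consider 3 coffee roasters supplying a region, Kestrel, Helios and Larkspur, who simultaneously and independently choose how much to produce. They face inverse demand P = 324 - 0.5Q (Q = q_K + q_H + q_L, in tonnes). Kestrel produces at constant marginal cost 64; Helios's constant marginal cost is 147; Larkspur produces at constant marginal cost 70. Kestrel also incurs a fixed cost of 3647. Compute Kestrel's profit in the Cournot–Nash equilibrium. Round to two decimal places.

11578.13

Kestrel's profit: π_K = (324 - 0.5Q)q_K - (64q_K). Setting ∂π_K/∂q_K = 0: 260 - q_K - (1/2)(q_H + q_L) = 0.
Helios's first-order condition: 177 - q_H - (1/2)(q_K + q_L) = 0.
Larkspur's profit: π_L = (324 - 0.5Q)q_L - (70q_L). Setting ∂π_L/∂q_L = 0: 254 - q_L - (1/2)(q_K + q_H) = 0.
Adding the 3 conditions: 691 − Q − Q = 0, i.e. Q = 691/2.
Back-substituting: q_K = (260 − 691/4)/(1/2) = 349/2, q_H = (177 − 691/4)/(1/2) = 17/2, q_L = (254 − 691/4)/(1/2) = 325/2.
Price P = 324 - (1/2)·(691/2) = 605/4.
Kestrel's profit: (605/4 - 64)·(349/2) - 3647 = 11578.1250.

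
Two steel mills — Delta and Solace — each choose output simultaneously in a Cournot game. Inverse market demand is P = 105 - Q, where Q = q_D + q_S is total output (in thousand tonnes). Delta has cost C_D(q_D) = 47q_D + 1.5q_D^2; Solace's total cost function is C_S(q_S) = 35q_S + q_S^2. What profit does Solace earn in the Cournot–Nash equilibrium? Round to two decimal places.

Delta's profit: π_D = (105 - Q)q_D - (47q_D + (3/2)q_D²). Setting ∂π_D/∂q_D = 0: 58 - 5q_D - (q_S) = 0.
Solace's first-order condition: 70 - 4q_S - (q_D) = 0.
So q_D = (58 - q_S)/5 and q_S = (70 - q_D)/4.
Solving the pair: q_D = 162/19, q_S = 292/19.
Price P = 105 - 454/19 = 1541/19.
Solace's profit: (1541/19)·(292/19) - 35·(292/19) - (292/19)² = 472.3767.

472.38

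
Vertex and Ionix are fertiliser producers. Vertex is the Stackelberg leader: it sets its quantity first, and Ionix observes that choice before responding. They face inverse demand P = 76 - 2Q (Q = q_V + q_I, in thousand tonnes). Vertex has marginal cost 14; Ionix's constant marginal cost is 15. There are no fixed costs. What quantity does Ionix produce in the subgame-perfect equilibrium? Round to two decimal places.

Solve by backward induction. Given q_V, the follower Ionix maximises π_I = (76 - 2q_V - 2q_I)q_I - 15q_I.
Setting the follower's marginal profit to zero, 61 - 2q_V - 4q_I = 0, i.e. q_I = (61 - 2q_V)/4.
Vertex substitutes q_I(q_V) into its own profit: π_V = q_V(76 - 2q_V - (61 - 2q_V)/2) - 14q_V = (91/2 - q_V)q_V - 14q_V.
Leader FOC: 63/2 - 2q_V = 0, so q_V = 63/4.
Then q_I = (61 - 2·(63/4))/4 = 59/8.

7.38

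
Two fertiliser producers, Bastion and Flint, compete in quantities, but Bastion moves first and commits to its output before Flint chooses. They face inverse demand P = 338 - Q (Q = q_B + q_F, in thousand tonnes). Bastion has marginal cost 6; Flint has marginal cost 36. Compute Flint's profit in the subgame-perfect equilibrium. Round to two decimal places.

3660.25

The follower Flint best-responds to any q_B: π_F = (338 - Q)q_F - 36q_F.
Setting the follower's marginal profit to zero, 302 - q_B - 2q_F = 0, i.e. q_F = (302 - q_B)/2.
Bastion substitutes q_F(q_B) into its own profit: π_B = q_B(338 - q_B - (302 - q_B)/2) - 6q_B = (187 - (1/2)q_B)q_B - 6q_B.
Leader FOC: 181 - q_B = 0, so q_B = 181.
Then q_F = (302 - 181)/2 = 121/2.
Price P = 338 - 483/2 = 193/2.
Flint's profit: (193/2 - 36)·(121/2) = 3660.2500.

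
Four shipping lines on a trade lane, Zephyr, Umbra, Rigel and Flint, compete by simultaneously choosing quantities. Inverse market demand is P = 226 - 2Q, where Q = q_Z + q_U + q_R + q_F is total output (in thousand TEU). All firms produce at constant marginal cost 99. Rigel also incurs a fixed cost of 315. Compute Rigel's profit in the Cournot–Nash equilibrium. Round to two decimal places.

7.58

Each firm earns π_i = (226 - 2Q)q_i - 99q_i.
First-order condition (treating rivals' output as given): 127 - 4q_i - 2·Σ_{j≠i} q_j = 0.
By symmetry each firm produces the same amount; substituting Σ_{j≠i} q_j = 3q_i yields q_i = 127/10.
Price P = 226 - 2·(254/5) = 622/5.
Rigel's profit: (622/5 - 99)·(127/10) - 315 = 379/50.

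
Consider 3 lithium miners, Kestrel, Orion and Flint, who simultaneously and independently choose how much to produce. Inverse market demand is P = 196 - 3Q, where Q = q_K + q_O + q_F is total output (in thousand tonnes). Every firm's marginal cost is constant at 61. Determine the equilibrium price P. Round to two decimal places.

94.75

Each firm earns π_i = (196 - 3Q)q_i - 61q_i.
Setting ∂π_i/∂q_i = 0 with rivals' quantities fixed: 135 - 6q_i - 3·Σ_{j≠i} q_j = 0.
By symmetry each firm produces the same amount; substituting Σ_{j≠i} q_j = 2q_i yields q_i = 135/12 = 45/4.
Total output Q = 135/4, so price P = 196 - 3·(135/4) = 379/4.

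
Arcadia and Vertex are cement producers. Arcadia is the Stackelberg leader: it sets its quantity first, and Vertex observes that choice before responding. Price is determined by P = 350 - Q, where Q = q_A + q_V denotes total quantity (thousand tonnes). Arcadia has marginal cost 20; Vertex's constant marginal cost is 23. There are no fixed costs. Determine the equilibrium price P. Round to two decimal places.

103.25

The follower Vertex best-responds to any q_A: π_V = (350 - Q)q_V - 23q_V.
Setting the follower's marginal profit to zero, 327 - q_A - 2q_V = 0, i.e. q_V = (327 - q_A)/2.
Arcadia substitutes q_V(q_A) into its own profit: π_A = q_A(350 - q_A - (327 - q_A)/2) - 20q_A = (373/2 - (1/2)q_A)q_A - 20q_A.
Maximising: ∂π_A/∂q_A = 333/2 - q_A = 0, giving q_A = 333/2.
Then q_V = (327 - 333/2)/2 = 321/4.
Total output Q = 987/4, so price P = 350 - 987/4 = 413/4.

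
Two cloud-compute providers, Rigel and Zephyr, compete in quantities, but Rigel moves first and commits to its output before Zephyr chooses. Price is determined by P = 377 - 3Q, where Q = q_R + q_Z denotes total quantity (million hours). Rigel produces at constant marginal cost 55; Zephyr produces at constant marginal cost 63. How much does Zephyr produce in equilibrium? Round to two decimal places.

The follower Zephyr best-responds to any q_R: π_Z = (377 - 3Q)q_Z - 63q_Z.
Follower FOC: 314 - 3q_R - 6q_Z = 0, so q_Z(q_R) = (314 - 3q_R)/6.
The leader anticipates this reaction. Substituting into P = 377 - 3Q gives P = 220 - (3/2)q_R, so π_R = (220 - (3/2)q_R)q_R - 55q_R.
Leader FOC: 165 - 3q_R = 0, so q_R = 55.
Then q_Z = (314 - 3·55)/6 = 149/6.

24.83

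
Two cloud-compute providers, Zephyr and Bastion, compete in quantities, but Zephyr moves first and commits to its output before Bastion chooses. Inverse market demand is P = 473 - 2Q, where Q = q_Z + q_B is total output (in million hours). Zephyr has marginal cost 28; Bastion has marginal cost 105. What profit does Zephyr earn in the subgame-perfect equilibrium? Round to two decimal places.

17030.25

Solve by backward induction. Given q_Z, the follower Bastion maximises π_B = (473 - 2q_Z - 2q_B)q_B - 105q_B.
∂π_B/∂q_B = 368 - 2q_Z - 4q_B = 0 gives the reaction function q_B = (368 - 2q_Z)/4.
The leader anticipates this reaction. Substituting into P = 473 - 2Q gives P = 289 - q_Z, so π_Z = (289 - q_Z)q_Z - 28q_Z.
Leader FOC: 261 - 2q_Z = 0, so q_Z = 261/2.
Then q_B = (368 - 2·(261/2))/4 = 107/4.
Price P = 473 - 2·(629/4) = 317/2.
Zephyr's profit: (317/2 - 28)·(261/2) = 17030.2500.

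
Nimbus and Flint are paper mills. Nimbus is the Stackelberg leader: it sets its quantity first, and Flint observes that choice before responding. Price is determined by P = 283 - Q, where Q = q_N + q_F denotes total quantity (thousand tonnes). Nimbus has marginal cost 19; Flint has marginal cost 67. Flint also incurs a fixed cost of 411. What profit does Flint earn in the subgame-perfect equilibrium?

Solve by backward induction. Given q_N, the follower Flint maximises π_F = (283 - q_N - q_F)q_F - 67q_F.
∂π_F/∂q_F = 216 - q_N - 2q_F = 0 gives the reaction function q_F = (216 - q_N)/2.
Nimbus substitutes q_F(q_N) into its own profit: π_N = q_N(283 - q_N - (216 - q_N)/2) - 19q_N = (175 - (1/2)q_N)q_N - 19q_N.
Maximising: ∂π_N/∂q_N = 156 - q_N = 0, giving q_N = 156.
Then q_F = (216 - 156)/2 = 30.
Price P = 283 - 186 = 97.
Flint's profit: (97 - 67)·30 - 411 = 489.

489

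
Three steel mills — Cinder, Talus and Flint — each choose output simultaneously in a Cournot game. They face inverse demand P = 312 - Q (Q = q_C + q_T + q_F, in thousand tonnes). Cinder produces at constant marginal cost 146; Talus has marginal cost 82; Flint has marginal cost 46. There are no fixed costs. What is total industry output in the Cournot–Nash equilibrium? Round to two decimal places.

Cinder's profit: π_C = (312 - Q)q_C - (146q_C). Setting ∂π_C/∂q_C = 0: 166 - 2q_C - (q_T + q_F) = 0.
Talus's profit: π_T = (312 - Q)q_T - (82q_T). Setting ∂π_T/∂q_T = 0: 230 - 2q_T - (q_C + q_F) = 0.
Flint's profit: π_F = (312 - Q)q_F - (46q_F). Setting ∂π_F/∂q_F = 0: 266 - 2q_F - (q_C + q_T) = 0.
Adding the 3 conditions: 662 − 2Q − 2Q = 0, i.e. Q = 331/2.
Back-substituting: q_C = (166 − 331/2) = 1/2, q_T = (230 − 331/2) = 129/2, q_F = (266 − 331/2) = 201/2.
Total output Q = 1/2 + 129/2 + 201/2 = 331/2.

165.50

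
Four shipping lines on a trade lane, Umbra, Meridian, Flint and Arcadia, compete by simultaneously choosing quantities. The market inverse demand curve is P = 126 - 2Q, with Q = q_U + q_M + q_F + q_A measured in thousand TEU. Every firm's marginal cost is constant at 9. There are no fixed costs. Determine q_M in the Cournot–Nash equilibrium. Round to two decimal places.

11.70

Each firm earns π_i = (126 - 2Q)q_i - 9q_i.
First-order condition (treating rivals' output as given): 117 - 4q_i - 2·Σ_{j≠i} q_j = 0.
By symmetry each firm produces the same amount; substituting Σ_{j≠i} q_j = 3q_i yields q_i = 117/10.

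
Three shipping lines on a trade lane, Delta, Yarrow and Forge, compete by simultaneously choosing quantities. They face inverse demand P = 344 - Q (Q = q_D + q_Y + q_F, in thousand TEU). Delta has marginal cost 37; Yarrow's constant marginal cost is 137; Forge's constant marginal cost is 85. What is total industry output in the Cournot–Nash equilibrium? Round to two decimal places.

193.25

Delta's profit: π_D = (344 - Q)q_D - (37q_D). Setting ∂π_D/∂q_D = 0: 307 - 2q_D - (q_Y + q_F) = 0.
Yarrow's first-order condition: 207 - 2q_Y - (q_D + q_F) = 0.
Forge's first-order condition: 259 - 2q_F - (q_D + q_Y) = 0.
Adding the 3 first-order conditions: 773 − 4Q = 0, so Q = 773/4.
Back-substituting: q_D = (307 − 773/4) = 455/4, q_Y = (207 − 773/4) = 55/4, q_F = (259 − 773/4) = 263/4.
Total output Q = 455/4 + 55/4 + 263/4 = 773/4.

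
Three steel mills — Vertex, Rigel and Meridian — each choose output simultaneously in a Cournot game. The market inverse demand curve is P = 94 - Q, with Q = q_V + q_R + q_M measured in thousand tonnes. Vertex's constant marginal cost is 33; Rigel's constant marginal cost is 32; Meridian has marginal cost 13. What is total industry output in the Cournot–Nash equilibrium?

Vertex's profit: π_V = (94 - Q)q_V - (33q_V). Setting ∂π_V/∂q_V = 0: 61 - 2q_V - (q_R + q_M) = 0.
Rigel's first-order condition: 62 - 2q_R - (q_V + q_M) = 0.
Meridian's profit: π_M = (94 - Q)q_M - (13q_M). Setting ∂π_M/∂q_M = 0: 81 - 2q_M - (q_V + q_R) = 0.
Adding the 3 conditions: 204 − 2Q − 2Q = 0, i.e. Q = 51.
Back-substituting: q_V = (61 − 51) = 10, q_R = (62 − 51) = 11, q_M = (81 − 51) = 30.
Total output Q = 10 + 11 + 30 = 51.

51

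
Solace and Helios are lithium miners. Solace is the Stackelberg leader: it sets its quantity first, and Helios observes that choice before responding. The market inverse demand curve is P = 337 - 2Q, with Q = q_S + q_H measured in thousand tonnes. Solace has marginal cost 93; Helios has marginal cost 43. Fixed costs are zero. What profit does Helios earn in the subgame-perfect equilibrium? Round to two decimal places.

Solve by backward induction. Given q_S, the follower Helios maximises π_H = (337 - 2q_S - 2q_H)q_H - 43q_H.
∂π_H/∂q_H = 294 - 2q_S - 4q_H = 0 gives the reaction function q_H = (294 - 2q_S)/4.
Solace substitutes q_H(q_S) into its own profit: π_S = q_S(337 - 2q_S - (294 - 2q_S)/2) - 93q_S = (190 - q_S)q_S - 93q_S.
The leader's first-order condition 97 - 2q_S = 0 yields q_S = 97/2.
Then q_H = (294 - 2·(97/2))/4 = 197/4.
Price P = 337 - 2·(391/4) = 283/2.
Helios's profit: (283/2 - 43)·(197/4) = 4851.1250.

4851.13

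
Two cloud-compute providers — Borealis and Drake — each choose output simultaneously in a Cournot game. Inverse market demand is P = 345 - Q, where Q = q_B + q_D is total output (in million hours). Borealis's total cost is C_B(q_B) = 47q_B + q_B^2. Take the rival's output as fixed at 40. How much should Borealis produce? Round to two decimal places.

With the rival's output fixed at 40, Borealis's profit is π_B = (345 - 40 - q_B)q_B - (47q_B + q_B²) = (305 - q_B)q_B - (47q_B + q_B²).
∂π_B/∂q_B = 258 - 4q_B = 0, so q_B = 129/2.

64.50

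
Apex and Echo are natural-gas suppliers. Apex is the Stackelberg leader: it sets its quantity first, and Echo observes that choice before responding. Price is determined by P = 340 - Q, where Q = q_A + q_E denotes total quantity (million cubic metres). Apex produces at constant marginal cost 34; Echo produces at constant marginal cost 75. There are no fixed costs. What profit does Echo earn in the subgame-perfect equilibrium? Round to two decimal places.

Solve by backward induction. Given q_A, the follower Echo maximises π_E = (340 - q_A - q_E)q_E - 75q_E.
Follower FOC: 265 - q_A - 2q_E = 0, so q_E(q_A) = (265 - q_A)/2.
Apex substitutes q_E(q_A) into its own profit: π_A = q_A(340 - q_A - (265 - q_A)/2) - 34q_A = (415/2 - (1/2)q_A)q_A - 34q_A.
Leader FOC: 347/2 - q_A = 0, so q_A = 347/2.
Then q_E = (265 - 347/2)/2 = 183/4.
Price P = 340 - 877/4 = 483/4.
Echo's profit: (483/4 - 75)·(183/4) = 2093.0625.

2093.06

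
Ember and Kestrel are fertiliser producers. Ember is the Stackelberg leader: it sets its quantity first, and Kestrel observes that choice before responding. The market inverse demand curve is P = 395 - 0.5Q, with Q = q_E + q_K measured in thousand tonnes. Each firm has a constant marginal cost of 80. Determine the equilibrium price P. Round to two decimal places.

Solve by backward induction. Given q_E, the follower Kestrel maximises π_K = (395 - (1/2)q_E - (1/2)q_K)q_K - 80q_K.
Setting the follower's marginal profit to zero, 315 - (1/2)q_E - q_K = 0, i.e. q_K = (315 - (1/2)q_E).
Ember substitutes q_K(q_E) into its own profit: π_E = q_E(395 - (1/2)q_E - (315 - (1/2)q_E)/2) - 80q_E = (475/2 - (1/4)q_E)q_E - 80q_E.
Maximising: ∂π_E/∂q_E = 315/2 - (1/2)q_E = 0, giving q_E = 315.
Then q_K = (315 - (1/2)·315) = 315/2.
Total output Q = 945/2, so price P = 395 - (1/2)·(945/2) = 635/4.

158.75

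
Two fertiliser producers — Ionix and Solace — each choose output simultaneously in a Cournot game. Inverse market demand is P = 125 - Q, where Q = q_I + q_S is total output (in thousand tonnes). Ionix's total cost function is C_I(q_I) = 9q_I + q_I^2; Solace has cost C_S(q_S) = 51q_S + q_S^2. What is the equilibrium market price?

Ionix's profit: π_I = (125 - Q)q_I - (9q_I + q_I²). Setting ∂π_I/∂q_I = 0: 116 - 4q_I - (q_S) = 0.
Solace's first-order condition: 74 - 4q_S - (q_I) = 0.
Best responses: q_I = (116 - q_S)/4, q_S = (74 - q_I)/4.
Substituting one into the other gives q_I = 26 and q_S = 12.
Total output Q = 38, so price P = 125 - 38 = 87.

87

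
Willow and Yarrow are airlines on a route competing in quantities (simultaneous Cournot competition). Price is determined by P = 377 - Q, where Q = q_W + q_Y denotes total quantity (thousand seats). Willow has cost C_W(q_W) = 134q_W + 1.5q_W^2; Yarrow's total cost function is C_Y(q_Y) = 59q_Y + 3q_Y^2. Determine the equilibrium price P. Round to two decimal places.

Willow's profit: π_W = (377 - Q)q_W - (134q_W + (3/2)q_W²). Setting ∂π_W/∂q_W = 0: 243 - 5q_W - (q_Y) = 0.
Yarrow's first-order condition: 318 - 8q_Y - (q_W) = 0.
So q_W = (243 - q_Y)/5 and q_Y = (318 - q_W)/8.
Substituting one into the other gives q_W = 542/13 and q_Y = 449/13.
Total output Q = 991/13, so price P = 377 - 991/13 = 300.7692.

300.77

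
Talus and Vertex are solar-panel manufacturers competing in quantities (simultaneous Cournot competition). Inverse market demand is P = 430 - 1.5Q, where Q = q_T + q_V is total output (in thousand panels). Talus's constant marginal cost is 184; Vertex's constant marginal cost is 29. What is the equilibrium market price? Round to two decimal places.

214.33

Talus's profit: π_T = (430 - 1.5Q)q_T - (184q_T). Setting ∂π_T/∂q_T = 0: 246 - 3q_T - (3/2)(q_V) = 0.
Vertex's first-order condition: 401 - 3q_V - (3/2)(q_T) = 0.
Best responses: q_T = (246 - (3/2)q_V)/3, q_V = (401 - (3/2)q_T)/3.
Solving the pair: q_T = 182/9, q_V = 1112/9.
Total output Q = 1294/9, so price P = 430 - (3/2)·(1294/9) = 643/3.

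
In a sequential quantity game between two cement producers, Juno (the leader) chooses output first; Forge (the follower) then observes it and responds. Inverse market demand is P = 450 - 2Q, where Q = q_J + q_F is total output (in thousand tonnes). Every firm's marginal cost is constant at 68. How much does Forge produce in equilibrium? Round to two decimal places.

47.75

Solve by backward induction. Given q_J, the follower Forge maximises π_F = (450 - 2q_J - 2q_F)q_F - 68q_F.
∂π_F/∂q_F = 382 - 2q_J - 4q_F = 0 gives the reaction function q_F = (382 - 2q_J)/4.
Juno substitutes q_F(q_J) into its own profit: π_J = q_J(450 - 2q_J - (382 - 2q_J)/2) - 68q_J = (259 - q_J)q_J - 68q_J.
The leader's first-order condition 191 - 2q_J = 0 yields q_J = 191/2.
Then q_F = (382 - 2·(191/2))/4 = 191/4.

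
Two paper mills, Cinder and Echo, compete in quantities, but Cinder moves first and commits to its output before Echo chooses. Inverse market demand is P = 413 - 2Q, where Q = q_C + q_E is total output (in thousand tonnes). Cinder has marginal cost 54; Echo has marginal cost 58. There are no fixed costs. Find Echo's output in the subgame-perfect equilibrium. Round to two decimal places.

43.38

Solve by backward induction. Given q_C, the follower Echo maximises π_E = (413 - 2q_C - 2q_E)q_E - 58q_E.
Follower FOC: 355 - 2q_C - 4q_E = 0, so q_E(q_C) = (355 - 2q_C)/4.
Cinder substitutes q_E(q_C) into its own profit: π_C = q_C(413 - 2q_C - (355 - 2q_C)/2) - 54q_C = (471/2 - q_C)q_C - 54q_C.
The leader's first-order condition 363/2 - 2q_C = 0 yields q_C = 363/4.
Then q_E = (355 - 2·(363/4))/4 = 347/8.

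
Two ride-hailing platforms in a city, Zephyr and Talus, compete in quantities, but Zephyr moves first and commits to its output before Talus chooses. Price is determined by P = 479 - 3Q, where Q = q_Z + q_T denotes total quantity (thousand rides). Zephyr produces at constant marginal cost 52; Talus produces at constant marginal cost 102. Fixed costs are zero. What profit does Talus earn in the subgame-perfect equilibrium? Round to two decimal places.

1598.52

The follower Talus best-responds to any q_Z: π_T = (479 - 3Q)q_T - 102q_T.
Setting the follower's marginal profit to zero, 377 - 3q_Z - 6q_T = 0, i.e. q_T = (377 - 3q_Z)/6.
Zephyr substitutes q_T(q_Z) into its own profit: π_Z = q_Z(479 - 3q_Z - (377 - 3q_Z)/2) - 52q_Z = (581/2 - (3/2)q_Z)q_Z - 52q_Z.
Maximising: ∂π_Z/∂q_Z = 477/2 - 3q_Z = 0, giving q_Z = 159/2.
Then q_T = (377 - 3·(159/2))/6 = 277/12.
Price P = 479 - 3·(1231/12) = 685/4.
Talus's profit: (685/4 - 102)·(277/12) = 1598.5208.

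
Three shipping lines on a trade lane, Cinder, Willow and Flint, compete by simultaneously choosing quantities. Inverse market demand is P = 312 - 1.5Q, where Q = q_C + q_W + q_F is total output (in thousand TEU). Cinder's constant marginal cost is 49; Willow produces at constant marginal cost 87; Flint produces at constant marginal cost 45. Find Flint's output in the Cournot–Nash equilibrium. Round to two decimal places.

Cinder's profit: π_C = (312 - 1.5Q)q_C - (49q_C). Setting ∂π_C/∂q_C = 0: 263 - 3q_C - (3/2)(q_W + q_F) = 0.
Willow's first-order condition: 225 - 3q_W - (3/2)(q_C + q_F) = 0.
Flint's profit: π_F = (312 - 1.5Q)q_F - (45q_F). Setting ∂π_F/∂q_F = 0: 267 - 3q_F - (3/2)(q_C + q_W) = 0.
Adding the 3 first-order conditions: 755 − 6Q = 0, so Q = 755/6.
Back-substituting: q_C = (263 − 755/4)/(3/2) = 99/2, q_W = (225 − 755/4)/(3/2) = 145/6, q_F = (267 − 755/4)/(3/2) = 313/6.

52.17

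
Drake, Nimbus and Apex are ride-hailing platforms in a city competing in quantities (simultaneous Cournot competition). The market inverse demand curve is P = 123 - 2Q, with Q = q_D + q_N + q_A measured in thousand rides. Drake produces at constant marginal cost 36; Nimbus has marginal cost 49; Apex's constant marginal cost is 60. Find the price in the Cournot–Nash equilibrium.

Drake's profit: π_D = (123 - 2Q)q_D - (36q_D). Setting ∂π_D/∂q_D = 0: 87 - 4q_D - 2(q_N + q_A) = 0.
Nimbus's profit: π_N = (123 - 2Q)q_N - (49q_N). Setting ∂π_N/∂q_N = 0: 74 - 4q_N - 2(q_D + q_A) = 0.
Apex's profit: π_A = (123 - 2Q)q_A - (60q_A). Setting ∂π_A/∂q_A = 0: 63 - 4q_A - 2(q_D + q_N) = 0.
Adding the 3 first-order conditions: 224 − 8Q = 0, so Q = 28.
Back-substituting: q_D = (87 − 56)/2 = 31/2, q_N = (74 − 56)/2 = 9, q_A = (63 − 56)/2 = 7/2.
Total output Q = 28, so price P = 123 - 2·28 = 67.

67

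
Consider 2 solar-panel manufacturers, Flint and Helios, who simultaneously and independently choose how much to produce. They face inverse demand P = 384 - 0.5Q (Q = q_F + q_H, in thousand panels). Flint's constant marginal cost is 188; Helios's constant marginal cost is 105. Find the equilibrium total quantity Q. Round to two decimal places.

316.67

Flint's profit: π_F = (384 - 0.5Q)q_F - (188q_F). Setting ∂π_F/∂q_F = 0: 196 - q_F - (1/2)(q_H) = 0.
Helios's profit: π_H = (384 - 0.5Q)q_H - (105q_H). Setting ∂π_H/∂q_H = 0: 279 - q_H - (1/2)(q_F) = 0.
Best responses: q_F = (196 - (1/2)q_H), q_H = (279 - (1/2)q_F).
Substituting one into the other gives q_F = 226/3 and q_H = 724/3.
Total output Q = 226/3 + 724/3 = 950/3.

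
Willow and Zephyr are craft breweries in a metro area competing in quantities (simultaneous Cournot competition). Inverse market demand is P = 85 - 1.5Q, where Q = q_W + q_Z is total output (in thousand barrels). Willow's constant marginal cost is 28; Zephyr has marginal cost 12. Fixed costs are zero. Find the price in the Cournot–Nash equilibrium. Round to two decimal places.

41.67

Willow's profit: π_W = (85 - 1.5Q)q_W - (28q_W). Setting ∂π_W/∂q_W = 0: 57 - 3q_W - (3/2)(q_Z) = 0.
Zephyr's first-order condition: 73 - 3q_Z - (3/2)(q_W) = 0.
Rearranging gives the reaction functions q_W = (57 - (3/2)q_Z)/3 and q_Z = (73 - (3/2)q_W)/3.
Substituting one into the other gives q_W = 82/9 and q_Z = 178/9.
Total output Q = 260/9, so price P = 85 - (3/2)·(260/9) = 125/3.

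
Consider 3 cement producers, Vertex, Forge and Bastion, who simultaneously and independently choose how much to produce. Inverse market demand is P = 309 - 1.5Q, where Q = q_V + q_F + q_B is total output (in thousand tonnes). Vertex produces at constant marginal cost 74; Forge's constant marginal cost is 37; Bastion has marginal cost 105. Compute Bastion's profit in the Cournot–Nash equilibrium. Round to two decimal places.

Vertex's profit: π_V = (309 - 1.5Q)q_V - (74q_V). Setting ∂π_V/∂q_V = 0: 235 - 3q_V - (3/2)(q_F + q_B) = 0.
Forge's profit: π_F = (309 - 1.5Q)q_F - (37q_F). Setting ∂π_F/∂q_F = 0: 272 - 3q_F - (3/2)(q_V + q_B) = 0.
Bastion's profit: π_B = (309 - 1.5Q)q_B - (105q_B). Setting ∂π_B/∂q_B = 0: 204 - 3q_B - (3/2)(q_V + q_F) = 0.
Adding the 3 conditions: 711 − 3Q − 3Q = 0, i.e. Q = 237/2.
Back-substituting: q_V = (235 − 711/4)/(3/2) = 229/6, q_F = (272 − 711/4)/(3/2) = 377/6, q_B = (204 − 711/4)/(3/2) = 35/2.
Price P = 309 - (3/2)·(237/2) = 525/4.
Bastion's profit: (525/4 - 105)·(35/2) = 459.3750.

459.38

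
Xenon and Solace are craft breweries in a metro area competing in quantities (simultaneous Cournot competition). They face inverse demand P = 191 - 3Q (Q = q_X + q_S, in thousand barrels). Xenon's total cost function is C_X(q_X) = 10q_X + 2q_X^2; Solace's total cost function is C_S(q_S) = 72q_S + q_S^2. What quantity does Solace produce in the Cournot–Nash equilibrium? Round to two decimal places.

9.11

Xenon's profit: π_X = (191 - 3Q)q_X - (10q_X + 2q_X²). Setting ∂π_X/∂q_X = 0: 181 - 10q_X - 3(q_S) = 0.
Solace's profit: π_S = (191 - 3Q)q_S - (72q_S + q_S²). Setting ∂π_S/∂q_S = 0: 119 - 8q_S - 3(q_X) = 0.
Rearranging gives the reaction functions q_X = (181 - 3q_S)/10 and q_S = (119 - 3q_X)/8.
Substituting one into the other gives q_X = 1091/71 and q_S = 647/71.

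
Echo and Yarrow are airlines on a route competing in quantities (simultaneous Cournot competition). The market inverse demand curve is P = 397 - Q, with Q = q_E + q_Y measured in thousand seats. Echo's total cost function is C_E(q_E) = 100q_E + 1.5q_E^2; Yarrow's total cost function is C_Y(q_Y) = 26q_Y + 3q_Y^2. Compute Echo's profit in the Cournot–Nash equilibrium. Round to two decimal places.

6607.54

Echo's profit: π_E = (397 - Q)q_E - (100q_E + (3/2)q_E²). Setting ∂π_E/∂q_E = 0: 297 - 5q_E - (q_Y) = 0.
Yarrow's profit: π_Y = (397 - Q)q_Y - (26q_Y + 3q_Y²). Setting ∂π_Y/∂q_Y = 0: 371 - 8q_Y - (q_E) = 0.
Best responses: q_E = (297 - q_Y)/5, q_Y = (371 - q_E)/8.
Substituting one into the other gives q_E = 51.4103 and q_Y = 1558/39.
Price P = 397 - 91.3590 = 305.6410.
Echo's profit: 305.6410·51.4103 - 100·51.4103 - (3/2)·51.4103² = 6607.5362.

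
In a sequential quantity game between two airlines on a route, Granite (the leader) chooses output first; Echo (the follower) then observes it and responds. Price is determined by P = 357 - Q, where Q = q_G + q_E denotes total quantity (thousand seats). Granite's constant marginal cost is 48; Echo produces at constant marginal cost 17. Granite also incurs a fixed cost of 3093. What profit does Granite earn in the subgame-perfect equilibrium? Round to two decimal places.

6567.50

The follower Echo best-responds to any q_G: π_E = (357 - Q)q_E - 17q_E.
∂π_E/∂q_E = 340 - q_G - 2q_E = 0 gives the reaction function q_E = (340 - q_G)/2.
Granite substitutes q_E(q_G) into its own profit: π_G = q_G(357 - q_G - (340 - q_G)/2) - 48q_G = (187 - (1/2)q_G)q_G - 48q_G.
The leader's first-order condition 139 - q_G = 0 yields q_G = 139.
Then q_E = (340 - 139)/2 = 201/2.
Price P = 357 - 479/2 = 235/2.
Granite's profit: (235/2 - 48)·139 - 3093 = 6567.5000.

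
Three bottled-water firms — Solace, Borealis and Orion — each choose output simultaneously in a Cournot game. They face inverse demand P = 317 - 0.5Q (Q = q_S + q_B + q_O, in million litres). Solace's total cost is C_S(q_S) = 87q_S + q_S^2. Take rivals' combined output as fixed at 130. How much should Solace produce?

With rivals' combined output fixed at 130, Solace's profit is π_S = (317 - (1/2)·130 - (1/2)q_S)q_S - (87q_S + q_S²) = (252 - (1/2)q_S)q_S - (87q_S + q_S²).
∂π_S/∂q_S = 165 - 3q_S = 0, so q_S = 55.

55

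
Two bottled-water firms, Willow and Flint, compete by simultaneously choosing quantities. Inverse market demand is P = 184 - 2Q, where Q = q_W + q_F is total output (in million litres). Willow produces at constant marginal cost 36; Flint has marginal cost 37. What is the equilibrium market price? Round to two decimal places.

85.67

Willow's profit: π_W = (184 - 2Q)q_W - (36q_W). Setting ∂π_W/∂q_W = 0: 148 - 4q_W - 2(q_F) = 0.
Flint's first-order condition: 147 - 4q_F - 2(q_W) = 0.
Best responses: q_W = (148 - 2q_F)/4, q_F = (147 - 2q_W)/4.
Substituting one into the other gives q_W = 149/6 and q_F = 73/3.
Total output Q = 295/6, so price P = 184 - 2·(295/6) = 257/3.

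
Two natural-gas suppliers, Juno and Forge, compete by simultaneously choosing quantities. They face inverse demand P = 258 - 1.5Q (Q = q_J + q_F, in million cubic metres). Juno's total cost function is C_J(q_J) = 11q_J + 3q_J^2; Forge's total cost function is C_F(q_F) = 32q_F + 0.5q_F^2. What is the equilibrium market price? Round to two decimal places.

Juno's profit: π_J = (258 - 1.5Q)q_J - (11q_J + 3q_J²). Setting ∂π_J/∂q_J = 0: 247 - 9q_J - (3/2)(q_F) = 0.
Forge's profit: π_F = (258 - 1.5Q)q_F - (32q_F + (1/2)q_F²). Setting ∂π_F/∂q_F = 0: 226 - 4q_F - (3/2)(q_J) = 0.
Best responses: q_J = (247 - (3/2)q_F)/9, q_F = (226 - (3/2)q_J)/4.
Substituting one into the other gives q_J = 19.2296 and q_F = 49.2889.
Total output Q = 1850/27, so price P = 258 - (3/2)·(1850/27) = 1397/9.

155.22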